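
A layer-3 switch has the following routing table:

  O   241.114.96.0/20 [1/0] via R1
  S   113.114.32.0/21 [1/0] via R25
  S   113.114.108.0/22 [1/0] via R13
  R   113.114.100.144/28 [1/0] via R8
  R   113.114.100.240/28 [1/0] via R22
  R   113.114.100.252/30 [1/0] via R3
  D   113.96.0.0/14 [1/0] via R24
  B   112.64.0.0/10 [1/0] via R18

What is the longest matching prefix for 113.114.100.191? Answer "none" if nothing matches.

none

113.114.100.191 is outside every listed prefix and there is no default route.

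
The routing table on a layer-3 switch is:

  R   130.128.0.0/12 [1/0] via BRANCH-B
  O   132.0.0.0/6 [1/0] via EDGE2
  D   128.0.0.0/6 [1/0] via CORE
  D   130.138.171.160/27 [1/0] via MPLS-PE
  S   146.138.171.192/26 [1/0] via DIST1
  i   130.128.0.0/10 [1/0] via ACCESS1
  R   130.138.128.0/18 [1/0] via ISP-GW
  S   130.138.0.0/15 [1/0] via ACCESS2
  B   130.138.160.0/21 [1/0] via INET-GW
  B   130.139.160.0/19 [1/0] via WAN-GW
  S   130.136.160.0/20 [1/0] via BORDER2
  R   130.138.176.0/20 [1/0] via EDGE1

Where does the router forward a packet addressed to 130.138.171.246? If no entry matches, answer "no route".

Routes whose prefix contains 130.138.171.246:
  128.0.0.0/6 (128.0.0.0 - 131.255.255.255) -> CORE
  130.128.0.0/10 (130.128.0.0 - 130.191.255.255) -> ACCESS1
  130.128.0.0/12 (130.128.0.0 - 130.143.255.255) -> BRANCH-B
  130.138.0.0/15 (130.138.0.0 - 130.139.255.255) -> ACCESS2
  130.138.128.0/18 (130.138.128.0 - 130.138.191.255) -> ISP-GW
More-specific entries that do NOT match:
  130.138.171.160/27 (130.138.171.160 - 130.138.171.191) does not contain 130.138.171.246
  146.138.171.192/26 (146.138.171.192 - 146.138.171.255) does not contain 130.138.171.246
  130.138.160.0/21 (130.138.160.0 - 130.138.167.255) does not contain 130.138.171.246
  130.136.160.0/20 (130.136.160.0 - 130.136.175.255) does not contain 130.138.171.246
  130.138.176.0/20 (130.138.176.0 - 130.138.191.255) does not contain 130.138.171.246
  130.139.160.0/19 (130.139.160.0 - 130.139.191.255) does not contain 130.138.171.246
Longest matching prefix is /18 -> next hop ISP-GW.

ISP-GW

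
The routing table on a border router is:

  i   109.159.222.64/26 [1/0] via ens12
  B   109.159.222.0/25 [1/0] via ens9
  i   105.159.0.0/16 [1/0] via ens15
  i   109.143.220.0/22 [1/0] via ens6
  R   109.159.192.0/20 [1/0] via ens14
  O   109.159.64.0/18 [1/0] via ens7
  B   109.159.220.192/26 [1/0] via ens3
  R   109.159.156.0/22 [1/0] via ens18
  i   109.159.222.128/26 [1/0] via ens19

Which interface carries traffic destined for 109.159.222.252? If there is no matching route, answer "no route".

No entry's prefix contains 109.159.222.252; there is no default route.

no route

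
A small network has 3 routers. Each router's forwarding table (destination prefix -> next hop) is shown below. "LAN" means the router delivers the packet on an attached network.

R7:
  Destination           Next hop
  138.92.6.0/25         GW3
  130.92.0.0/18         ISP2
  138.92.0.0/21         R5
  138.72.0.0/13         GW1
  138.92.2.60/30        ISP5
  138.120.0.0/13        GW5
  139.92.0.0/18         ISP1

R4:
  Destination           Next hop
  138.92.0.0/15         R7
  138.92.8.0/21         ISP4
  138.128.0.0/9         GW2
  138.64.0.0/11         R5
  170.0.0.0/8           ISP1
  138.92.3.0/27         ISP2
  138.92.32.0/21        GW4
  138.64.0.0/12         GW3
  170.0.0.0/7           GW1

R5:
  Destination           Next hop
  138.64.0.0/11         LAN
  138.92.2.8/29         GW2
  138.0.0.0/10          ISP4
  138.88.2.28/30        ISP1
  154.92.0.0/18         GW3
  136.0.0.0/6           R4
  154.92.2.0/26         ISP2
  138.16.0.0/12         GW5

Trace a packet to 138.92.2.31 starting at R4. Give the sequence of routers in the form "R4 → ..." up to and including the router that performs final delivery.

At R4: longest match for 138.92.2.31 is 138.92.0.0/15 -> R7
At R7: longest match for 138.92.2.31 is 138.92.0.0/21 -> R5
At R5: longest match for 138.92.2.31 is 138.64.0.0/11 -> LAN

R4 → R7 → R5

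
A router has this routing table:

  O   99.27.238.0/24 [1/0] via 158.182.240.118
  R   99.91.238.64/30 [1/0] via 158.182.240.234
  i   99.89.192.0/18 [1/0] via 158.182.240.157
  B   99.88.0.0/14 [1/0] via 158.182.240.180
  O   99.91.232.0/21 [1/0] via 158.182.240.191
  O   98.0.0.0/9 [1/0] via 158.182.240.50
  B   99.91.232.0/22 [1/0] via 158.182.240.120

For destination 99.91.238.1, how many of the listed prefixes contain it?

2

Prefixes containing 99.91.238.1:
  99.88.0.0/14 (99.88.0.0 - 99.91.255.255)
  99.91.232.0/21 (99.91.232.0 - 99.91.239.255)
Total matching entries: 2.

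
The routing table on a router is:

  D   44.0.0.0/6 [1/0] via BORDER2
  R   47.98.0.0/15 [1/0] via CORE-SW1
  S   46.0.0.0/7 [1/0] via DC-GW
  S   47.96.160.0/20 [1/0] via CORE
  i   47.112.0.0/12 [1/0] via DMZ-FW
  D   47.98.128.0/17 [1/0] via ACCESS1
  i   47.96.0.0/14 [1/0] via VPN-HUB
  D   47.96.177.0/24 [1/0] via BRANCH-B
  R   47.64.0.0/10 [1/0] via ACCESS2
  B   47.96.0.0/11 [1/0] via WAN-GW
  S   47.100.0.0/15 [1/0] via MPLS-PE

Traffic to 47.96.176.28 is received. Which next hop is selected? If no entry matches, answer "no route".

Routes whose prefix contains 47.96.176.28:
  44.0.0.0/6 (44.0.0.0 - 47.255.255.255) -> BORDER2
  46.0.0.0/7 (46.0.0.0 - 47.255.255.255) -> DC-GW
  47.64.0.0/10 (47.64.0.0 - 47.127.255.255) -> ACCESS2
  47.96.0.0/11 (47.96.0.0 - 47.127.255.255) -> WAN-GW
  47.96.0.0/14 (47.96.0.0 - 47.99.255.255) -> VPN-HUB
More-specific entries that do NOT match:
  47.96.177.0/24 (47.96.177.0 - 47.96.177.255) does not contain 47.96.176.28
  47.96.160.0/20 (47.96.160.0 - 47.96.175.255) does not contain 47.96.176.28
  47.98.128.0/17 (47.98.128.0 - 47.98.255.255) does not contain 47.96.176.28
  47.98.0.0/15 (47.98.0.0 - 47.99.255.255) does not contain 47.96.176.28
  47.100.0.0/15 (47.100.0.0 - 47.101.255.255) does not contain 47.96.176.28
Longest matching prefix is /14 -> next hop VPN-HUB.

VPN-HUB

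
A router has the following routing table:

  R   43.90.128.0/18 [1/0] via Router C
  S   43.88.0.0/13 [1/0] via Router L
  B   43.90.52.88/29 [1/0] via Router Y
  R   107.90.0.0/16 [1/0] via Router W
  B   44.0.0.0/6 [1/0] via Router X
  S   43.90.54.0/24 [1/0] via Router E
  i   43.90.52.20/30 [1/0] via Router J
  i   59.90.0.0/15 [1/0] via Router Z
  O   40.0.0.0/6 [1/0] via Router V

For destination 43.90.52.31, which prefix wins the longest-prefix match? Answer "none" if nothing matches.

Entries matching 43.90.52.31:
  40.0.0.0/6 (40.0.0.0 - 43.255.255.255)
  43.88.0.0/13 (43.88.0.0 - 43.95.255.255)
Most specific is 43.88.0.0/13.

43.88.0.0/13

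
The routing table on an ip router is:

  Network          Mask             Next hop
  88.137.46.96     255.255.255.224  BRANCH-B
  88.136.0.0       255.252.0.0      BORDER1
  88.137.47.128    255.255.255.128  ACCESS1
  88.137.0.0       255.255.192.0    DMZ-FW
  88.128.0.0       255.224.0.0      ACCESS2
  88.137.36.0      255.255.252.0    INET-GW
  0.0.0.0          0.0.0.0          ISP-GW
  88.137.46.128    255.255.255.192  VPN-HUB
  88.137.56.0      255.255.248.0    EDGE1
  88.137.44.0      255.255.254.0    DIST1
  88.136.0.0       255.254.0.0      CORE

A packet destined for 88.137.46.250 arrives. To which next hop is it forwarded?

Routes whose prefix contains 88.137.46.250:
  0.0.0.0/0 (default, matches everything) -> ISP-GW
  88.128.0.0/11 (88.128.0.0 - 88.159.255.255) -> ACCESS2
  88.136.0.0/14 (88.136.0.0 - 88.139.255.255) -> BORDER1
  88.136.0.0/15 (88.136.0.0 - 88.137.255.255) -> CORE
  88.137.0.0/18 (88.137.0.0 - 88.137.63.255) -> DMZ-FW
More-specific entries that do NOT match:
  88.137.46.96/27 (88.137.46.96 - 88.137.46.127) does not contain 88.137.46.250
  88.137.46.128/26 (88.137.46.128 - 88.137.46.191) does not contain 88.137.46.250
  88.137.47.128/25 (88.137.47.128 - 88.137.47.255) does not contain 88.137.46.250
  88.137.44.0/23 (88.137.44.0 - 88.137.45.255) does not contain 88.137.46.250
  88.137.36.0/22 (88.137.36.0 - 88.137.39.255) does not contain 88.137.46.250
  88.137.56.0/21 (88.137.56.0 - 88.137.63.255) does not contain 88.137.46.250
Longest matching prefix is /18 -> next hop DMZ-FW.

DMZ-FW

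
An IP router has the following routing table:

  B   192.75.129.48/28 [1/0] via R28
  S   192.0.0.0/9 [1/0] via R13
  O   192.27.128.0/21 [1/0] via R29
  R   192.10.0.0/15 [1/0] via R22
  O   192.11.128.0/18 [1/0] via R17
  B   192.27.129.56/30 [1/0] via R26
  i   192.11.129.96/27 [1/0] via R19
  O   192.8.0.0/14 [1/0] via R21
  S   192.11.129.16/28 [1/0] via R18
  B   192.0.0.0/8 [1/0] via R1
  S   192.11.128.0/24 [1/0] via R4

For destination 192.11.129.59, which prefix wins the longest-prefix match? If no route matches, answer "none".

192.11.128.0/18

Entries matching 192.11.129.59:
  192.0.0.0/8 (192.0.0.0 - 192.255.255.255)
  192.0.0.0/9 (192.0.0.0 - 192.127.255.255)
  192.8.0.0/14 (192.8.0.0 - 192.11.255.255)
  192.10.0.0/15 (192.10.0.0 - 192.11.255.255)
  192.11.128.0/18 (192.11.128.0 - 192.11.191.255)
Most specific is 192.11.128.0/18.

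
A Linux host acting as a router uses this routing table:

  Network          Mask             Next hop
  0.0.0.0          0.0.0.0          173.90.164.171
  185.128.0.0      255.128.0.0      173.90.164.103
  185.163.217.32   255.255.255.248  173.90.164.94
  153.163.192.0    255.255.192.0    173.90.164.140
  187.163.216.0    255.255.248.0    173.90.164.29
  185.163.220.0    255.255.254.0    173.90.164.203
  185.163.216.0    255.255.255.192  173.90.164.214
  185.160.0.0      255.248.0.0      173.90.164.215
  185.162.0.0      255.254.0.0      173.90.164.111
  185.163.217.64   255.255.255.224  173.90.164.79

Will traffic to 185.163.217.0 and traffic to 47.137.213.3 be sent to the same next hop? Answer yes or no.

no

185.163.217.0: longest match 185.162.0.0/15 -> 173.90.164.111
47.137.213.3: longest match 0.0.0.0/0 -> 173.90.164.171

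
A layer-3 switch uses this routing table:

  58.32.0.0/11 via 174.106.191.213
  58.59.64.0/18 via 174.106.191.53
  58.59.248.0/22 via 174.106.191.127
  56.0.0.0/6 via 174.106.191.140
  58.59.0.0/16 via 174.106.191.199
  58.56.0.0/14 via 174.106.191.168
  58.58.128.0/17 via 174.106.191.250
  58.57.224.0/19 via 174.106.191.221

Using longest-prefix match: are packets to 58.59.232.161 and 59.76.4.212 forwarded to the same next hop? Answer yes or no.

58.59.232.161: longest match 58.59.0.0/16 -> 174.106.191.199
59.76.4.212: longest match 56.0.0.0/6 -> 174.106.191.140

no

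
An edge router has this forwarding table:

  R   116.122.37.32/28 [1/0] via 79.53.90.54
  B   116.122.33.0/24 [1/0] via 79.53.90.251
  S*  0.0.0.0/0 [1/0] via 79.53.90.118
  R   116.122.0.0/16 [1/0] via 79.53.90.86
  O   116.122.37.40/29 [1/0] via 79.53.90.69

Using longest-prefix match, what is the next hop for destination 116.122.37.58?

79.53.90.86

Routes whose prefix contains 116.122.37.58:
  0.0.0.0/0 (default, matches everything) -> 79.53.90.118
  116.122.0.0/16 (116.122.0.0 - 116.122.255.255) -> 79.53.90.86
More-specific entries that do NOT match:
  116.122.37.40/29 (116.122.37.40 - 116.122.37.47) does not contain 116.122.37.58
  116.122.37.32/28 (116.122.37.32 - 116.122.37.47) does not contain 116.122.37.58
  116.122.33.0/24 (116.122.33.0 - 116.122.33.255) does not contain 116.122.37.58
Longest matching prefix is /16 -> next hop 79.53.90.86.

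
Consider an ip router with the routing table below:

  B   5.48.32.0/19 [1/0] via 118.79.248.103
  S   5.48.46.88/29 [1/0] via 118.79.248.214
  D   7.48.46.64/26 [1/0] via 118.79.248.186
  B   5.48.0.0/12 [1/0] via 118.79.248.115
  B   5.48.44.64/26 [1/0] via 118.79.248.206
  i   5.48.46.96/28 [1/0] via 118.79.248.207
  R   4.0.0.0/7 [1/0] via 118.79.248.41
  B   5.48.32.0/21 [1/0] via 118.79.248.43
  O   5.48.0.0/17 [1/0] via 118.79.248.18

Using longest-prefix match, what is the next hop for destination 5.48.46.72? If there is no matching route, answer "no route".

118.79.248.103

Routes whose prefix contains 5.48.46.72:
  4.0.0.0/7 (4.0.0.0 - 5.255.255.255) -> 118.79.248.41
  5.48.0.0/12 (5.48.0.0 - 5.63.255.255) -> 118.79.248.115
  5.48.0.0/17 (5.48.0.0 - 5.48.127.255) -> 118.79.248.18
  5.48.32.0/19 (5.48.32.0 - 5.48.63.255) -> 118.79.248.103
More-specific entries that do NOT match:
  5.48.46.88/29 (5.48.46.88 - 5.48.46.95) does not contain 5.48.46.72
  5.48.46.96/28 (5.48.46.96 - 5.48.46.111) does not contain 5.48.46.72
  7.48.46.64/26 (7.48.46.64 - 7.48.46.127) does not contain 5.48.46.72
  5.48.44.64/26 (5.48.44.64 - 5.48.44.127) does not contain 5.48.46.72
  5.48.32.0/21 (5.48.32.0 - 5.48.39.255) does not contain 5.48.46.72
Longest matching prefix is /19 -> next hop 118.79.248.103.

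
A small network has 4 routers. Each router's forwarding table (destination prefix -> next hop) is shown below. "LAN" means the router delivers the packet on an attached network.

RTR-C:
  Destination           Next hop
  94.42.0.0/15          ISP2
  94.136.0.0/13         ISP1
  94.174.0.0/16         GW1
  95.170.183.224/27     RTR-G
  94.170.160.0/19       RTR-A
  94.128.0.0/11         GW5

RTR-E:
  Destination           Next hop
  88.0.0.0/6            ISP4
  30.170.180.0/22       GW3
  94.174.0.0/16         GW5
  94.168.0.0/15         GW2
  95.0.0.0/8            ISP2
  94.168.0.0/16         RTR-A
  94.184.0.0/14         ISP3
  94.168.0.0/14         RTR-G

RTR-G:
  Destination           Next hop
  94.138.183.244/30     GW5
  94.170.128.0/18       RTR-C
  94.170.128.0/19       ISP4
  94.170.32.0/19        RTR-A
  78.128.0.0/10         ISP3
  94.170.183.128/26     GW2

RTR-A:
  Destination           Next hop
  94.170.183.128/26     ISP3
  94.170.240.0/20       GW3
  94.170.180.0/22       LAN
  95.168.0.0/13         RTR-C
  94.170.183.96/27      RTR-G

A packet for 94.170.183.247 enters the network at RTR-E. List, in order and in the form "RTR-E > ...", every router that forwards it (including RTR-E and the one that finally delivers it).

RTR-E > RTR-G > RTR-C > RTR-A

At RTR-E: longest match for 94.170.183.247 is 94.168.0.0/14 -> RTR-G
At RTR-G: longest match for 94.170.183.247 is 94.170.128.0/18 -> RTR-C
At RTR-C: longest match for 94.170.183.247 is 94.170.160.0/19 -> RTR-A
At RTR-A: longest match for 94.170.183.247 is 94.170.180.0/22 -> LAN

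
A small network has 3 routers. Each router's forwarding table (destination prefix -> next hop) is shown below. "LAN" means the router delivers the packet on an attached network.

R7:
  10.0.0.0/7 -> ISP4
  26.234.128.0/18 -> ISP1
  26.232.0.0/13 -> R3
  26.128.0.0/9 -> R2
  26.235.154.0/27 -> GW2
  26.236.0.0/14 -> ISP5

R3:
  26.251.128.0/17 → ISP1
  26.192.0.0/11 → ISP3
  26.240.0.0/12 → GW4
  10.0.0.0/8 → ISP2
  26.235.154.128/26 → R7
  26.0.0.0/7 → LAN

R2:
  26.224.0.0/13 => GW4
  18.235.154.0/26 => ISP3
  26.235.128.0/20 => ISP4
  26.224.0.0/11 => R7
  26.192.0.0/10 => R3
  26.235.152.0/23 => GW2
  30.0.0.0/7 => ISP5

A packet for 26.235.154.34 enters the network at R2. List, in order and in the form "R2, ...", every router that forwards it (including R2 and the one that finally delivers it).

At R2: longest match for 26.235.154.34 is 26.224.0.0/11 -> R7
At R7: longest match for 26.235.154.34 is 26.232.0.0/13 -> R3
At R3: longest match for 26.235.154.34 is 26.0.0.0/7 -> LAN

R2, R7, R3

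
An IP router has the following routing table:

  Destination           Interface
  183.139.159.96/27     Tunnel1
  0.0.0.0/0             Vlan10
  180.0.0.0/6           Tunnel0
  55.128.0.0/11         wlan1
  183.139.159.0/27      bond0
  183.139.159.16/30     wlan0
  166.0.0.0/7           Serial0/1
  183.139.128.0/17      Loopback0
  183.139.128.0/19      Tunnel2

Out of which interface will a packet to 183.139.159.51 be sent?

Tunnel2

Routes whose prefix contains 183.139.159.51:
  0.0.0.0/0 (default, matches everything) -> Vlan10
  180.0.0.0/6 (180.0.0.0 - 183.255.255.255) -> Tunnel0
  183.139.128.0/17 (183.139.128.0 - 183.139.255.255) -> Loopback0
  183.139.128.0/19 (183.139.128.0 - 183.139.159.255) -> Tunnel2
More-specific entries that do NOT match:
  183.139.159.16/30 (183.139.159.16 - 183.139.159.19) does not contain 183.139.159.51
  183.139.159.96/27 (183.139.159.96 - 183.139.159.127) does not contain 183.139.159.51
  183.139.159.0/27 (183.139.159.0 - 183.139.159.31) does not contain 183.139.159.51
Longest matching prefix is /19 -> interface Tunnel2.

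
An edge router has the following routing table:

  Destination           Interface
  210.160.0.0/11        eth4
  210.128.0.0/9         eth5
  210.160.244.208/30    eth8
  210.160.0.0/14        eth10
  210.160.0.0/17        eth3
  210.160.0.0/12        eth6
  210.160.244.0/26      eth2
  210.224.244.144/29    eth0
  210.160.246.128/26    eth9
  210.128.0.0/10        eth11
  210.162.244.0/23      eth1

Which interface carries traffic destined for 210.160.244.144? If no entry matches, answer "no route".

eth10

Routes whose prefix contains 210.160.244.144:
  210.128.0.0/9 (210.128.0.0 - 210.255.255.255) -> eth5
  210.128.0.0/10 (210.128.0.0 - 210.191.255.255) -> eth11
  210.160.0.0/11 (210.160.0.0 - 210.191.255.255) -> eth4
  210.160.0.0/12 (210.160.0.0 - 210.175.255.255) -> eth6
  210.160.0.0/14 (210.160.0.0 - 210.163.255.255) -> eth10
More-specific entries that do NOT match:
  210.160.244.208/30 (210.160.244.208 - 210.160.244.211) does not contain 210.160.244.144
  210.224.244.144/29 (210.224.244.144 - 210.224.244.151) does not contain 210.160.244.144
  210.160.244.0/26 (210.160.244.0 - 210.160.244.63) does not contain 210.160.244.144
  210.160.246.128/26 (210.160.246.128 - 210.160.246.191) does not contain 210.160.244.144
  210.162.244.0/23 (210.162.244.0 - 210.162.245.255) does not contain 210.160.244.144
  210.160.0.0/17 (210.160.0.0 - 210.160.127.255) does not contain 210.160.244.144
Longest matching prefix is /14 -> interface eth10.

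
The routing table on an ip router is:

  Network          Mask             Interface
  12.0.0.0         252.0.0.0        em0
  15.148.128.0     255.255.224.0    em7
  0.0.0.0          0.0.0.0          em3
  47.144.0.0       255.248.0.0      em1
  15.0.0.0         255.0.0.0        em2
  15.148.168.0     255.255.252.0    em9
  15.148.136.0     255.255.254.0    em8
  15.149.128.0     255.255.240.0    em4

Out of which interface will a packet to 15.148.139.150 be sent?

em7

Routes whose prefix contains 15.148.139.150:
  0.0.0.0/0 (default, matches everything) -> em3
  12.0.0.0/6 (12.0.0.0 - 15.255.255.255) -> em0
  15.0.0.0/8 (15.0.0.0 - 15.255.255.255) -> em2
  15.148.128.0/19 (15.148.128.0 - 15.148.159.255) -> em7
More-specific entries that do NOT match:
  15.148.136.0/23 (15.148.136.0 - 15.148.137.255) does not contain 15.148.139.150
  15.148.168.0/22 (15.148.168.0 - 15.148.171.255) does not contain 15.148.139.150
  15.149.128.0/20 (15.149.128.0 - 15.149.143.255) does not contain 15.148.139.150
Longest matching prefix is /19 -> interface em7.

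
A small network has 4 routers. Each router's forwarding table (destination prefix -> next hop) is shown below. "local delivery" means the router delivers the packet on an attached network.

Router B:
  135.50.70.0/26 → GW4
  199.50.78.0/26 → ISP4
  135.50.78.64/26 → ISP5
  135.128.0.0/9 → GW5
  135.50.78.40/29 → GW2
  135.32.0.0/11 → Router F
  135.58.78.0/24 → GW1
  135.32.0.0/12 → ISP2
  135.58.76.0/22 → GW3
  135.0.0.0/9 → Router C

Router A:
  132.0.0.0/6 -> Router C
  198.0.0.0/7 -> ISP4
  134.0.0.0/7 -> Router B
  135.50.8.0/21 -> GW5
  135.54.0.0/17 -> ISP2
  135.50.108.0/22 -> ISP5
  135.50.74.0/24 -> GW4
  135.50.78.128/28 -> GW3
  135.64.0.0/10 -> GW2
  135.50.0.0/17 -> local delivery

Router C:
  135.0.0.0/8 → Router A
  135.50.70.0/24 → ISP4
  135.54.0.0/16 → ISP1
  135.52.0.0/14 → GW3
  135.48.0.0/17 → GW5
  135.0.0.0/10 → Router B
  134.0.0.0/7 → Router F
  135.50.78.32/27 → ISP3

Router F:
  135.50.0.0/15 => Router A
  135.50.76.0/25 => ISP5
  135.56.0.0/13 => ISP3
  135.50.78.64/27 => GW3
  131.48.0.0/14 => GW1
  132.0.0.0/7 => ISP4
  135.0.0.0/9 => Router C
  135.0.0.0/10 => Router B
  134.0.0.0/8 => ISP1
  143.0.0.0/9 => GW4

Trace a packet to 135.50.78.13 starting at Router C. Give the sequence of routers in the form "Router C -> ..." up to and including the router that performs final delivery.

At Router C: longest match for 135.50.78.13 is 135.0.0.0/10 -> Router B
At Router B: longest match for 135.50.78.13 is 135.32.0.0/11 -> Router F
At Router F: longest match for 135.50.78.13 is 135.50.0.0/15 -> Router A
At Router A: longest match for 135.50.78.13 is 135.50.0.0/17 -> local delivery

Router C -> Router B -> Router F -> Router A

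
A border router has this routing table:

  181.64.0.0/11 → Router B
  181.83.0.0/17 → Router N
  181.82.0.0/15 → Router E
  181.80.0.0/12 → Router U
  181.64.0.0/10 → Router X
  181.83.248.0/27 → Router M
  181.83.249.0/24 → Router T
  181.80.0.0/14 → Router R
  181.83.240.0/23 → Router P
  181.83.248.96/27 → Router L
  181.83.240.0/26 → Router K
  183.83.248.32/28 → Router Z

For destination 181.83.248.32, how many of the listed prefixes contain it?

Prefixes containing 181.83.248.32:
  181.64.0.0/10 (181.64.0.0 - 181.127.255.255)
  181.64.0.0/11 (181.64.0.0 - 181.95.255.255)
  181.80.0.0/12 (181.80.0.0 - 181.95.255.255)
  181.80.0.0/14 (181.80.0.0 - 181.83.255.255)
  181.82.0.0/15 (181.82.0.0 - 181.83.255.255)
Total matching entries: 5.

5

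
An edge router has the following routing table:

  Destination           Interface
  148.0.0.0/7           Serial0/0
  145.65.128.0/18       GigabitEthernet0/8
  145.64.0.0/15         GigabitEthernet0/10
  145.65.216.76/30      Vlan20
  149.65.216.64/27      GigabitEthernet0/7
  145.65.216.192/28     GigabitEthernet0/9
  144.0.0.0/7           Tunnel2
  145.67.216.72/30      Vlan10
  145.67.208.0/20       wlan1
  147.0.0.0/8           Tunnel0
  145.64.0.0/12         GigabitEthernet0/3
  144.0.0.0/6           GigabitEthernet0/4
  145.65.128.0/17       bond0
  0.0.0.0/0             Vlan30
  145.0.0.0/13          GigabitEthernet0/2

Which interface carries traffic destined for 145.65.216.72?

Routes whose prefix contains 145.65.216.72:
  0.0.0.0/0 (default, matches everything) -> Vlan30
  144.0.0.0/6 (144.0.0.0 - 147.255.255.255) -> GigabitEthernet0/4
  144.0.0.0/7 (144.0.0.0 - 145.255.255.255) -> Tunnel2
  145.64.0.0/12 (145.64.0.0 - 145.79.255.255) -> GigabitEthernet0/3
  145.64.0.0/15 (145.64.0.0 - 145.65.255.255) -> GigabitEthernet0/10
  145.65.128.0/17 (145.65.128.0 - 145.65.255.255) -> bond0
More-specific entries that do NOT match:
  145.65.216.76/30 (145.65.216.76 - 145.65.216.79) does not contain 145.65.216.72
  145.67.216.72/30 (145.67.216.72 - 145.67.216.75) does not contain 145.65.216.72
  145.65.216.192/28 (145.65.216.192 - 145.65.216.207) does not contain 145.65.216.72
  149.65.216.64/27 (149.65.216.64 - 149.65.216.95) does not contain 145.65.216.72
  145.67.208.0/20 (145.67.208.0 - 145.67.223.255) does not contain 145.65.216.72
  145.65.128.0/18 (145.65.128.0 - 145.65.191.255) does not contain 145.65.216.72
Longest matching prefix is /17 -> interface bond0.

bond0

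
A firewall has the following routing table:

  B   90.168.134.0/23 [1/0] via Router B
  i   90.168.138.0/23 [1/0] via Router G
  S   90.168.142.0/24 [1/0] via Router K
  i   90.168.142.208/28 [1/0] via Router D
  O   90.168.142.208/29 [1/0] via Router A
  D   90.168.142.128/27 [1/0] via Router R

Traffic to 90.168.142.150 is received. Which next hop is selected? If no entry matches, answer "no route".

Router R

Routes whose prefix contains 90.168.142.150:
  90.168.142.0/24 (90.168.142.0 - 90.168.142.255) -> Router K
  90.168.142.128/27 (90.168.142.128 - 90.168.142.159) -> Router R
More-specific entries that do NOT match:
  90.168.142.208/29 (90.168.142.208 - 90.168.142.215) does not contain 90.168.142.150
  90.168.142.208/28 (90.168.142.208 - 90.168.142.223) does not contain 90.168.142.150
Longest matching prefix is /27 -> next hop Router R.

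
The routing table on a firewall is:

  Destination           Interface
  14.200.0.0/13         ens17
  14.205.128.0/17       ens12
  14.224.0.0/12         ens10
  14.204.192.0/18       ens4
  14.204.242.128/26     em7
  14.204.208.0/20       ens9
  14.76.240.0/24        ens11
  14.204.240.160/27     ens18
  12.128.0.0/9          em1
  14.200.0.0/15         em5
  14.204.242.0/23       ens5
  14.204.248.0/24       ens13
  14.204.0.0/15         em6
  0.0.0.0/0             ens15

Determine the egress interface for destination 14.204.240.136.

Routes whose prefix contains 14.204.240.136:
  0.0.0.0/0 (default, matches everything) -> ens15
  14.200.0.0/13 (14.200.0.0 - 14.207.255.255) -> ens17
  14.204.0.0/15 (14.204.0.0 - 14.205.255.255) -> em6
  14.204.192.0/18 (14.204.192.0 - 14.204.255.255) -> ens4
More-specific entries that do NOT match:
  14.204.240.160/27 (14.204.240.160 - 14.204.240.191) does not contain 14.204.240.136
  14.204.242.128/26 (14.204.242.128 - 14.204.242.191) does not contain 14.204.240.136
  14.76.240.0/24 (14.76.240.0 - 14.76.240.255) does not contain 14.204.240.136
  14.204.248.0/24 (14.204.248.0 - 14.204.248.255) does not contain 14.204.240.136
  14.204.242.0/23 (14.204.242.0 - 14.204.243.255) does not contain 14.204.240.136
  14.204.208.0/20 (14.204.208.0 - 14.204.223.255) does not contain 14.204.240.136
Longest matching prefix is /18 -> interface ens4.

ens4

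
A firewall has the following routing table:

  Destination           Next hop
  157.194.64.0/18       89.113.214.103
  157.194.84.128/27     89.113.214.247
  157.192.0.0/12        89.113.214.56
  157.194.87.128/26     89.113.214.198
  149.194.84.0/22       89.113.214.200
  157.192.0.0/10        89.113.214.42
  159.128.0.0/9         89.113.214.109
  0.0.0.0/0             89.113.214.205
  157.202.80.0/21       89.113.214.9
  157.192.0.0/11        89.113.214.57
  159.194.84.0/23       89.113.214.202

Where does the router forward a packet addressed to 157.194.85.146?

Routes whose prefix contains 157.194.85.146:
  0.0.0.0/0 (default, matches everything) -> 89.113.214.205
  157.192.0.0/10 (157.192.0.0 - 157.255.255.255) -> 89.113.214.42
  157.192.0.0/11 (157.192.0.0 - 157.223.255.255) -> 89.113.214.57
  157.192.0.0/12 (157.192.0.0 - 157.207.255.255) -> 89.113.214.56
  157.194.64.0/18 (157.194.64.0 - 157.194.127.255) -> 89.113.214.103
More-specific entries that do NOT match:
  157.194.84.128/27 (157.194.84.128 - 157.194.84.159) does not contain 157.194.85.146
  157.194.87.128/26 (157.194.87.128 - 157.194.87.191) does not contain 157.194.85.146
  159.194.84.0/23 (159.194.84.0 - 159.194.85.255) does not contain 157.194.85.146
  149.194.84.0/22 (149.194.84.0 - 149.194.87.255) does not contain 157.194.85.146
  157.202.80.0/21 (157.202.80.0 - 157.202.87.255) does not contain 157.194.85.146
Longest matching prefix is /18 -> next hop 89.113.214.103.

89.113.214.103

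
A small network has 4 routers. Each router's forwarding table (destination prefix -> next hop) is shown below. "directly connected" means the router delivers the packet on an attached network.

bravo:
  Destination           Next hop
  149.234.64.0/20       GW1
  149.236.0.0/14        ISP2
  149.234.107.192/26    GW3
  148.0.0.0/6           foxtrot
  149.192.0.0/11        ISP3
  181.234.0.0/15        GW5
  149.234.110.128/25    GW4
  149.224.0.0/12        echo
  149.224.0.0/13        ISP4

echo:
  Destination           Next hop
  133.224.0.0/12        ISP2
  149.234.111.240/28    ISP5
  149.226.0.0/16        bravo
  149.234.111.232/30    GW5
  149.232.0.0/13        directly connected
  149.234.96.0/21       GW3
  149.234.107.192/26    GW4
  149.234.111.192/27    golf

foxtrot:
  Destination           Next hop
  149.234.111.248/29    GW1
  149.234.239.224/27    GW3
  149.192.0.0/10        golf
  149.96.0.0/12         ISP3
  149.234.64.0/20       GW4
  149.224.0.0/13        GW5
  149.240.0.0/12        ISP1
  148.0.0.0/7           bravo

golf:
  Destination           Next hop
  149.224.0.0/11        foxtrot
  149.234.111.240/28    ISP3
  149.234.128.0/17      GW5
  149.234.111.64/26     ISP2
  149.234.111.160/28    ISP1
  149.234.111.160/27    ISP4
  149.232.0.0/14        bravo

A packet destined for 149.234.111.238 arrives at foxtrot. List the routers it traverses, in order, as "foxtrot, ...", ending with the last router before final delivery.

foxtrot, golf, bravo, echo

At foxtrot: longest match for 149.234.111.238 is 149.192.0.0/10 -> golf
At golf: longest match for 149.234.111.238 is 149.232.0.0/14 -> bravo
At bravo: longest match for 149.234.111.238 is 149.224.0.0/12 -> echo
At echo: longest match for 149.234.111.238 is 149.232.0.0/13 -> directly connected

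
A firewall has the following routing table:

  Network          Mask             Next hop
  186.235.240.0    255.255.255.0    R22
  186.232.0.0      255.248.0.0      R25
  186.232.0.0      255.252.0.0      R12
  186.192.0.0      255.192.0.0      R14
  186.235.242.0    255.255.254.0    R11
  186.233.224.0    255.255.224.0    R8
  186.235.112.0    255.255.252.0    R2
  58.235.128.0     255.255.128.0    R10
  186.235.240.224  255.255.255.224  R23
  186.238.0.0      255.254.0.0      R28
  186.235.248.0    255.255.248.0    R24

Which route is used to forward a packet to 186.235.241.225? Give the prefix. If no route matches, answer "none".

Entries matching 186.235.241.225:
  186.192.0.0/10 (186.192.0.0 - 186.255.255.255)
  186.232.0.0/13 (186.232.0.0 - 186.239.255.255)
  186.232.0.0/14 (186.232.0.0 - 186.235.255.255)
Most specific is 186.232.0.0/14.

186.232.0.0/14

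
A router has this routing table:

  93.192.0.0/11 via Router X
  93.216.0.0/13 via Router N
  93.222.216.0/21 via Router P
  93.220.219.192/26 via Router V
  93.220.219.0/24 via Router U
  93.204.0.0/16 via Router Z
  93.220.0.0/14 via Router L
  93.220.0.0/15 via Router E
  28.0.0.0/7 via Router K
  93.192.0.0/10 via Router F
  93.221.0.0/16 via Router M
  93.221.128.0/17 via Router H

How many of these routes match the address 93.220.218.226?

Prefixes containing 93.220.218.226:
  93.192.0.0/10 (93.192.0.0 - 93.255.255.255)
  93.192.0.0/11 (93.192.0.0 - 93.223.255.255)
  93.216.0.0/13 (93.216.0.0 - 93.223.255.255)
  93.220.0.0/14 (93.220.0.0 - 93.223.255.255)
  93.220.0.0/15 (93.220.0.0 - 93.221.255.255)
Total matching entries: 5.

5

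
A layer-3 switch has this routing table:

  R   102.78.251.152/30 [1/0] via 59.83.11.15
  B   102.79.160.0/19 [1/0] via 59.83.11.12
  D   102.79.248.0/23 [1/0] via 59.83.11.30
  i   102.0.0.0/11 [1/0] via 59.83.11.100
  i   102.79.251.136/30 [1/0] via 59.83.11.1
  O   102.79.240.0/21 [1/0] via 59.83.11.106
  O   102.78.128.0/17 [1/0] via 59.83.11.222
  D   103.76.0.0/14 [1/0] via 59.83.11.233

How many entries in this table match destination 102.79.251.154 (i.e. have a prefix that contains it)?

0

No listed prefix contains 102.79.251.154.
Total matching entries: 0.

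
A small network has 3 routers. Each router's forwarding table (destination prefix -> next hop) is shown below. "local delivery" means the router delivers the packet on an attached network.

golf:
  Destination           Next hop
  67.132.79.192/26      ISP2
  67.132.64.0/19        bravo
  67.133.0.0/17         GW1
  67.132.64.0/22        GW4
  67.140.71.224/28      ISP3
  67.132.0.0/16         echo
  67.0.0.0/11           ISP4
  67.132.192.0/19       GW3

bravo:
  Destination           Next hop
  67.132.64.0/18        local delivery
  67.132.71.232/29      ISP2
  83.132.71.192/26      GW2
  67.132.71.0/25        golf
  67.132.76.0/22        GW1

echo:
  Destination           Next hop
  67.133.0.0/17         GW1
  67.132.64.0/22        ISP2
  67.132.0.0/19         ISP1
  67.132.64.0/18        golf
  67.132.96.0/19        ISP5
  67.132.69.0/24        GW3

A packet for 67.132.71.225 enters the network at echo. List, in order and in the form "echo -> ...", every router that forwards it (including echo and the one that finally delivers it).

At echo: longest match for 67.132.71.225 is 67.132.64.0/18 -> golf
At golf: longest match for 67.132.71.225 is 67.132.64.0/19 -> bravo
At bravo: longest match for 67.132.71.225 is 67.132.64.0/18 -> local delivery

echo -> golf -> bravo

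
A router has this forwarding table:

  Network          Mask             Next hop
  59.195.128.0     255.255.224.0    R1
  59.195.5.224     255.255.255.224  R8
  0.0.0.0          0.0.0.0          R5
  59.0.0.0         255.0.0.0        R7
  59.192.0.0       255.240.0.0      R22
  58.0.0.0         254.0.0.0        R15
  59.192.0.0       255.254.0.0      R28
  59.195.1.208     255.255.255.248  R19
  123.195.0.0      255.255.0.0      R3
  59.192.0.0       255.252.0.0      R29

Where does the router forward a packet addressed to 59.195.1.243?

R29

Routes whose prefix contains 59.195.1.243:
  0.0.0.0/0 (default, matches everything) -> R5
  58.0.0.0/7 (58.0.0.0 - 59.255.255.255) -> R15
  59.0.0.0/8 (59.0.0.0 - 59.255.255.255) -> R7
  59.192.0.0/12 (59.192.0.0 - 59.207.255.255) -> R22
  59.192.0.0/14 (59.192.0.0 - 59.195.255.255) -> R29
More-specific entries that do NOT match:
  59.195.1.208/29 (59.195.1.208 - 59.195.1.215) does not contain 59.195.1.243
  59.195.5.224/27 (59.195.5.224 - 59.195.5.255) does not contain 59.195.1.243
  59.195.128.0/19 (59.195.128.0 - 59.195.159.255) does not contain 59.195.1.243
  123.195.0.0/16 (123.195.0.0 - 123.195.255.255) does not contain 59.195.1.243
  59.192.0.0/15 (59.192.0.0 - 59.193.255.255) does not contain 59.195.1.243
Longest matching prefix is /14 -> next hop R29.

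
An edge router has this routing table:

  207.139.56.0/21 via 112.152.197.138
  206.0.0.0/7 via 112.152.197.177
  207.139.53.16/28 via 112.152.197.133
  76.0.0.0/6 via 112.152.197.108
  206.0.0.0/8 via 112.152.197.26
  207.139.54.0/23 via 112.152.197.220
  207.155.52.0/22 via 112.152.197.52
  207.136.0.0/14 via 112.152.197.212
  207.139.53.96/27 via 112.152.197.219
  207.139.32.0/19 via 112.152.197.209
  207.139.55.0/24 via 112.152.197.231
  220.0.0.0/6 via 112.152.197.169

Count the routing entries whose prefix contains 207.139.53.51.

3

Prefixes containing 207.139.53.51:
  206.0.0.0/7 (206.0.0.0 - 207.255.255.255)
  207.136.0.0/14 (207.136.0.0 - 207.139.255.255)
  207.139.32.0/19 (207.139.32.0 - 207.139.63.255)
Total matching entries: 3.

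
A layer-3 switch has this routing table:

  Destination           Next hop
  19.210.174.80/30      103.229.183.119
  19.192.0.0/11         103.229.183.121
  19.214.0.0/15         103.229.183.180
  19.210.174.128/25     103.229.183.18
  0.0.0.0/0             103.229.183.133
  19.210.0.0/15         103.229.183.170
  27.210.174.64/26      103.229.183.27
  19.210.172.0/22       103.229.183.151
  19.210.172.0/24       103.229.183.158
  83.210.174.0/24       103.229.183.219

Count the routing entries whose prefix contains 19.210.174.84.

4

Prefixes containing 19.210.174.84:
  0.0.0.0/0 (default, matches everything)
  19.192.0.0/11 (19.192.0.0 - 19.223.255.255)
  19.210.0.0/15 (19.210.0.0 - 19.211.255.255)
  19.210.172.0/22 (19.210.172.0 - 19.210.175.255)
Total matching entries: 4.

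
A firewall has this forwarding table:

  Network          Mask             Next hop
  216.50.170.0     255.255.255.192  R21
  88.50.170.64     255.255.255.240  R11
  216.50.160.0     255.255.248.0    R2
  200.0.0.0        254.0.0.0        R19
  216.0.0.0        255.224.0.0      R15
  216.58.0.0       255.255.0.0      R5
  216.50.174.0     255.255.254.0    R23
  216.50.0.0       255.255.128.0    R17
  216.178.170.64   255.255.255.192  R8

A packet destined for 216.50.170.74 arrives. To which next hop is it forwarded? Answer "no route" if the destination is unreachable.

no route

No entry's prefix contains 216.50.170.74; there is no default route.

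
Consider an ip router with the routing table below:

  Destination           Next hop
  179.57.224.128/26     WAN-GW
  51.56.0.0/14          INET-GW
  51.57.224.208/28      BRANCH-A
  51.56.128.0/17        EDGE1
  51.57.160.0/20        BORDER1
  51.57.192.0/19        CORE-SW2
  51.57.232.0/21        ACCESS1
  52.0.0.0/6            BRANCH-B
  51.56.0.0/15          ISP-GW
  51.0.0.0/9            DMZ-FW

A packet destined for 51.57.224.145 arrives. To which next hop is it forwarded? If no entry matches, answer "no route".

ISP-GW

Routes whose prefix contains 51.57.224.145:
  51.0.0.0/9 (51.0.0.0 - 51.127.255.255) -> DMZ-FW
  51.56.0.0/14 (51.56.0.0 - 51.59.255.255) -> INET-GW
  51.56.0.0/15 (51.56.0.0 - 51.57.255.255) -> ISP-GW
More-specific entries that do NOT match:
  51.57.224.208/28 (51.57.224.208 - 51.57.224.223) does not contain 51.57.224.145
  179.57.224.128/26 (179.57.224.128 - 179.57.224.191) does not contain 51.57.224.145
  51.57.232.0/21 (51.57.232.0 - 51.57.239.255) does not contain 51.57.224.145
  51.57.160.0/20 (51.57.160.0 - 51.57.175.255) does not contain 51.57.224.145
  51.57.192.0/19 (51.57.192.0 - 51.57.223.255) does not contain 51.57.224.145
  51.56.128.0/17 (51.56.128.0 - 51.56.255.255) does not contain 51.57.224.145
Longest matching prefix is /15 -> next hop ISP-GW.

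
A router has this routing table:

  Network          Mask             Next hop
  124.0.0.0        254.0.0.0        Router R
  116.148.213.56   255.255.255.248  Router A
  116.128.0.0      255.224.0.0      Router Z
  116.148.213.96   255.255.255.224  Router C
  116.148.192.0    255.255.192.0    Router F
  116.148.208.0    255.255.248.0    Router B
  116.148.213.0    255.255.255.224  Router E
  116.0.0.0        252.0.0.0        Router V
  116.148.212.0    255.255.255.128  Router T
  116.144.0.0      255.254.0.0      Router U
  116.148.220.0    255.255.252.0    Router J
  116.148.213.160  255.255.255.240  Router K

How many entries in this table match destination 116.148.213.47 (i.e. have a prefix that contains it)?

4

Prefixes containing 116.148.213.47:
  116.0.0.0/6 (116.0.0.0 - 119.255.255.255)
  116.128.0.0/11 (116.128.0.0 - 116.159.255.255)
  116.148.192.0/18 (116.148.192.0 - 116.148.255.255)
  116.148.208.0/21 (116.148.208.0 - 116.148.215.255)
Total matching entries: 4.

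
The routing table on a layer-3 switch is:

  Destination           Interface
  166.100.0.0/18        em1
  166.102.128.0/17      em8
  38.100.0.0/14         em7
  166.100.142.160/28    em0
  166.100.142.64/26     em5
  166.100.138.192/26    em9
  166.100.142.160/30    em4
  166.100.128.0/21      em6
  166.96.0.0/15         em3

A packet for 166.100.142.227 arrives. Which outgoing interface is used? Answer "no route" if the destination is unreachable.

no route

No entry's prefix contains 166.100.142.227; there is no default route.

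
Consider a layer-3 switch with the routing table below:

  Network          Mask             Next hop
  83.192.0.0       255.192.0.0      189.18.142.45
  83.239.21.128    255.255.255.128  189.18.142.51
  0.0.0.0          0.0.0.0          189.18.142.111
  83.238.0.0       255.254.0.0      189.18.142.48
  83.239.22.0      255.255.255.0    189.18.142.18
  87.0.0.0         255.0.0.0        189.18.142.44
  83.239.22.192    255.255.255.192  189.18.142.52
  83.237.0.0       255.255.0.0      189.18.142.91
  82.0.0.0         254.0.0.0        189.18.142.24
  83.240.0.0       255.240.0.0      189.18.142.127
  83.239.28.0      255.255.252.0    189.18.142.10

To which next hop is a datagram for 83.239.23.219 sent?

189.18.142.48

Routes whose prefix contains 83.239.23.219:
  0.0.0.0/0 (default, matches everything) -> 189.18.142.111
  82.0.0.0/7 (82.0.0.0 - 83.255.255.255) -> 189.18.142.24
  83.192.0.0/10 (83.192.0.0 - 83.255.255.255) -> 189.18.142.45
  83.238.0.0/15 (83.238.0.0 - 83.239.255.255) -> 189.18.142.48
More-specific entries that do NOT match:
  83.239.22.192/26 (83.239.22.192 - 83.239.22.255) does not contain 83.239.23.219
  83.239.21.128/25 (83.239.21.128 - 83.239.21.255) does not contain 83.239.23.219
  83.239.22.0/24 (83.239.22.0 - 83.239.22.255) does not contain 83.239.23.219
  83.239.28.0/22 (83.239.28.0 - 83.239.31.255) does not contain 83.239.23.219
  83.237.0.0/16 (83.237.0.0 - 83.237.255.255) does not contain 83.239.23.219
Longest matching prefix is /15 -> next hop 189.18.142.48.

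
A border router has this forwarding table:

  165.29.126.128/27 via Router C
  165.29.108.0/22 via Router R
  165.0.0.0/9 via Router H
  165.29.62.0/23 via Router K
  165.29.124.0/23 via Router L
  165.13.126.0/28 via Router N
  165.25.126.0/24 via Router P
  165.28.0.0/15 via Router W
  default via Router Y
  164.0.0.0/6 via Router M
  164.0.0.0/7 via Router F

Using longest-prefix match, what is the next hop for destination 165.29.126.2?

Router W

Routes whose prefix contains 165.29.126.2:
  0.0.0.0/0 (default, matches everything) -> Router Y
  164.0.0.0/6 (164.0.0.0 - 167.255.255.255) -> Router M
  164.0.0.0/7 (164.0.0.0 - 165.255.255.255) -> Router F
  165.0.0.0/9 (165.0.0.0 - 165.127.255.255) -> Router H
  165.28.0.0/15 (165.28.0.0 - 165.29.255.255) -> Router W
More-specific entries that do NOT match:
  165.13.126.0/28 (165.13.126.0 - 165.13.126.15) does not contain 165.29.126.2
  165.29.126.128/27 (165.29.126.128 - 165.29.126.159) does not contain 165.29.126.2
  165.25.126.0/24 (165.25.126.0 - 165.25.126.255) does not contain 165.29.126.2
  165.29.62.0/23 (165.29.62.0 - 165.29.63.255) does not contain 165.29.126.2
  165.29.124.0/23 (165.29.124.0 - 165.29.125.255) does not contain 165.29.126.2
  165.29.108.0/22 (165.29.108.0 - 165.29.111.255) does not contain 165.29.126.2
Longest matching prefix is /15 -> next hop Router W.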